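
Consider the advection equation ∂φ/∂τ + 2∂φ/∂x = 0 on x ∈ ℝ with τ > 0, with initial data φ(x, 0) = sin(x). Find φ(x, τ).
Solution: By characteristics (dx/dτ = 2), φ(x,τ) = f(x - 2τ) with f = φ(·, 0).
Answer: φ(x, τ) = sin(x - 2τ)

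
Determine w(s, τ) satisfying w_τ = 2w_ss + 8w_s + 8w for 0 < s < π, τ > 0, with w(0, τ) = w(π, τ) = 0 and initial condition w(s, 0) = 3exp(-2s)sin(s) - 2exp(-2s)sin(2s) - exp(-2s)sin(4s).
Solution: Substitute w = exp(-2s)u, i.e. u = exp(2s)w.
By the product rule, w_s = exp(-2s)(u_s - 2u), w_ss = exp(-2s)(u_ss - 4u_s + 4u), w_τ = exp(-2s)u_τ.
Substituting into the PDE and dividing by exp(-2s): u_τ = 2(u_ss - 4u_s + 4u) + 8(u_s - 2u) + 8u.
The lower-order terms cancel, leaving the standard heat equation u_τ = 2u_ss.
Initial data for u: u(s,0) = exp(2s)w(s,0) = 3sin(s) - 2sin(2s) - sin(4s). The boundary conditions carry over: u(0,τ) = u(π,τ) = 0.
Solve for u:
  Using separation of variables u = X(s)T(τ):
  Eigenfunctions: sin(ns), n = 1, 2, 3, ...
  General solution: u(s, τ) = Σ c_n sin(ns) exp(-2n² τ)
  Matching u(s,0) = 3sin(s) - 2sin(2s) - sin(4s) term by term: c_1=3, c_2=-2, c_4=-1.
Hence u(s,τ) = 3exp(-2τ)sin(s) - 2exp(-8τ)sin(2s) - exp(-32τ)sin(4s).
Transform back: w(s,τ) = exp(-2s)u(s,τ).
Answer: w(s, τ) = 3exp(-2s)exp(-2τ)sin(s) - 2exp(-2s)exp(-8τ)sin(2s) - exp(-2s)exp(-32τ)sin(4s)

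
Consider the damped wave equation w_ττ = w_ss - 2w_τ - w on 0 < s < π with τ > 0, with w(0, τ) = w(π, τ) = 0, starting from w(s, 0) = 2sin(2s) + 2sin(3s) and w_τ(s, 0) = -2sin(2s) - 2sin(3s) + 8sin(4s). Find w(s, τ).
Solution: Substitute w = exp(-τ)u.
Then w_τ = exp(-τ)(u_τ - u), w_ττ = exp(-τ)(u_ττ - 2u_τ + u), w_ss = exp(-τ)u_ss; substituting and dividing by exp(-τ), the lower-order terms cancel: u_ττ = u_ss (standard wave equation).
Data for u: u(s,0) = w(s,0) = 2sin(2s) + 2sin(3s); u_τ(s,0) = w_τ(s,0) + w(s,0) = 8sin(4s). The boundary conditions carry over: u(0,τ) = u(π,τ) = 0.
Separating variables: u = Σ [A_n cos(ω_n τ) + B_n sin(ω_n τ)] sin(ns), ω_n = n. From ICs (B_n = velocity coefficient / ω_n): A_2=2, A_3=2, B_4=2.
So u(s,τ) = 2sin(2s)cos(2τ) + 2sin(3s)cos(3τ) + 2sin(4s)sin(4τ), and w(s,τ) = exp(-τ)u(s,τ).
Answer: w(s, τ) = 2exp(-τ)sin(2s)cos(2τ) + 2exp(-τ)sin(3s)cos(3τ) + 2exp(-τ)sin(4s)sin(4τ)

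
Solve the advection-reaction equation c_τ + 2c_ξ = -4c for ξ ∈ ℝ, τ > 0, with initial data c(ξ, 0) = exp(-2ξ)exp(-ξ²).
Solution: Substitute c = exp(-2ξ)u.
Then c_ξ = exp(-2ξ)(u_ξ - 2u), c_τ = exp(-2ξ)u_τ; substituting and dividing by exp(-2ξ), the lower-order terms cancel: u_τ + 2u_ξ = 0 (standard advection equation).
Data for u: u(ξ,0) = exp(2ξ)c(ξ,0) = exp(-ξ²).
By characteristics (dξ/dτ = 2), u(ξ,τ) = f(ξ - 2τ) with f = u(·, 0).
So u(ξ,τ) = exp(-(ξ - 2τ)²), and c(ξ,τ) = exp(-2ξ)u(ξ,τ).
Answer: c(ξ, τ) = exp(-2ξ)exp(-(ξ - 2τ)²)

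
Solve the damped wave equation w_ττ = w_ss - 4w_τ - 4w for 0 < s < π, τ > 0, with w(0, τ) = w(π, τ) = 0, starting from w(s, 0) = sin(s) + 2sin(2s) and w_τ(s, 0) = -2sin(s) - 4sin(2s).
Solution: Substitute w = exp(-2τ)u, i.e. u = exp(2τ)w.
By the product rule, w_τ = exp(-2τ)(u_τ - 2u), w_ττ = exp(-2τ)(u_ττ - 4u_τ + 4u), w_ss = exp(-2τ)u_ss.
Substituting into the PDE and dividing by exp(-2τ): u_ττ - 4u_τ + 4u = u_ss - 4(u_τ - 2u) - 4u.
The lower-order terms cancel, leaving the standard wave equation u_ττ = u_ss.
Initial data for u: u(s,0) = w(s,0) = sin(s) + 2sin(2s); u_τ(s,0) = w_τ(s,0) + 2w(s,0) = 0. The boundary conditions carry over: u(0,τ) = u(π,τ) = 0.
Solve for u:
  Using separation of variables u = X(s)T(τ):
  Eigenfunctions: sin(ns), n = 1, 2, 3, ...
  General solution: u(s, τ) = Σ [A_n cos(n τ) + B_n sin(n τ)] sin(ns)
  From u(s,0) = sin(s) + 2sin(2s): A_1=1, A_2=2. From u_τ(s,0) = 0: all B_n = 0.
Hence u(s,τ) = sin(s)cos(τ) + 2sin(2s)cos(2τ).
Transform back: w(s,τ) = exp(-2τ)u(s,τ).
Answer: w(s, τ) = exp(-2τ)sin(s)cos(τ) + 2exp(-2τ)sin(2s)cos(2τ)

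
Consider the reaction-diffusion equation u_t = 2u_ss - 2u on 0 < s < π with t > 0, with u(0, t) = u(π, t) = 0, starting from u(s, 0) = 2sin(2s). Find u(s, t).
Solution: Substitute u = exp(-2t)w, i.e. w = exp(2t)u.
By the product rule, u_t = exp(-2t)(w_t - 2w), u_ss = exp(-2t)w_ss.
Substituting into the PDE and dividing by exp(-2t): w_t - 2w = 2w_ss - 2w.
The lower-order terms cancel, leaving the standard heat equation w_t = 2w_ss.
Initial data for w: w(s,0) = u(s,0) = 2sin(2s). The boundary conditions carry over: w(0,t) = w(π,t) = 0.
Solve for w:
  Using separation of variables w = X(s)T(t):
  Eigenfunctions: sin(ns), n = 1, 2, 3, ...
  General solution: w(s, t) = Σ c_n sin(ns) exp(-2n² t)
  Matching w(s,0) = 2sin(2s) term by term: c_2=2.
Hence w(s,t) = 2exp(-8t)sin(2s).
Transform back: u(s,t) = exp(-2t)w(s,t).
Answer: u(s, t) = 2exp(-10t)sin(2s)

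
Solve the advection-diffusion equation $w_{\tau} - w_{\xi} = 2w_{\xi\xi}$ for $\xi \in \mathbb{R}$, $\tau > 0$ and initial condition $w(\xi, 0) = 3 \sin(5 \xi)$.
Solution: Moving frame: $\eta = \xi + \tau$, $\sigma = \tau$, $w = u(\eta,\sigma)$, so $w_{\tau} = u_{\sigma} + u_{\eta}$ and $w_{\xi\xi} = u_{\eta\eta}$.
Hence $w_{\tau} - w_{\xi} = u_{\sigma}$ and the PDE becomes the heat equation $u_{\sigma} = 2u_{\eta\eta}$ on $\eta \in \mathbb{R}$.
Initial data: $u(\eta,0) = w(\eta,0) = 3 \sin(5 \eta)$. Each mode $\sin(n\eta)$ decays as $e^{-2n^2\sigma}$ on $\mathbb{R}$, so $u(\eta,\sigma) = \sum c_n e^{-2n^2\sigma} \sin(n\eta)$ with $c_5=3$: $u(\eta,\sigma) = 3 e^{-50 \sigma} \sin(5 \eta)$.
Substituting back: $w(\xi,\tau) = u(\xi + \tau, \tau)$.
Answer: $w(\xi, \tau) = 3 e^{-50 \tau} \sin(5 \tau + 5 \xi)$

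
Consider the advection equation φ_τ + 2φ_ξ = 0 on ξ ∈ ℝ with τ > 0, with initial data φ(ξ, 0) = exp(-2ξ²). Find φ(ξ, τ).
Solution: By characteristics (dξ/dτ = 2), φ(ξ,τ) = f(ξ - 2τ) with f = φ(·, 0).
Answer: φ(ξ, τ) = exp(-2(ξ - 2τ)²)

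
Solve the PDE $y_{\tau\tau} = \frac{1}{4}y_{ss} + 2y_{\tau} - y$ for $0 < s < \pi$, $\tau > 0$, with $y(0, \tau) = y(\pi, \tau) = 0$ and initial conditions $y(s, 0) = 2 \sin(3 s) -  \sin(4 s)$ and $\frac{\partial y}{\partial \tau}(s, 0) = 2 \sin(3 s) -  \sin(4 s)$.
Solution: Substitute $y = e^{\tau}u$.
Then $y_{\tau} = e^{\tau}(u_{\tau} + u)$, $y_{\tau\tau} = e^{\tau}(u_{\tau\tau} + 2u_{\tau} + u)$, $y_{ss} = e^{\tau}u_{ss}$; substituting and dividing by $e^{\tau}$, the lower-order terms cancel: $u_{\tau\tau} = \frac{1}{4}u_{ss}$ (standard wave equation).
Data for $u$: $u(s,0) = y(s,0) = 2 \sin(3 s) - \sin(4 s)$; $u_{\tau}(s,0) = y_{\tau}(s,0) - y(s,0) = 0$. The boundary conditions carry over: $u(0,\tau) = u(\pi,\tau) = 0$.
Separating variables: $u = \sum [A_n \cos(\omega_n \tau) + B_n \sin(\omega_n \tau)] \sin(ns)$, $\omega_n = n/2$. From ICs: $A_3=2, A_4=-1$.
So $u(s,\tau) = 2 \sin(3 s) \cos(3 \tau/2) - \sin(4 s) \cos(2 \tau)$, and $y(s,\tau) = e^{\tau}u(s,\tau)$.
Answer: $y(s, \tau) = 2 e^{\tau} \sin(3 s) \cos(3 \tau/2) -  e^{\tau} \sin(4 s) \cos(2 \tau)$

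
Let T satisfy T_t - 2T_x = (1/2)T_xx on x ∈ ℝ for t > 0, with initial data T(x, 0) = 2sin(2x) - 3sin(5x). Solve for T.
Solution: Change to a moving frame: let η = x + 2t, σ = t and write T(x,t) = u(η,σ).
By the chain rule T_t = u_σ + 2u_η, T_x = u_η, T_xx = u_ηη.
Then T_t - 2T_x = u_σ: the advection term cancels and the PDE becomes the heat equation u_σ = (1/2)u_ηη on η ∈ ℝ.
Initial data: u(η,0) = T(η,0) = 2sin(2η) - 3sin(5η).
On η ∈ ℝ each mode satisfies (sin(nη))″ = -n² sin(nη), so exp(-n²σ/2) sin(nη) solves the heat equation; by superposition u(η,σ) = Σ c_n exp(-n²σ/2) sin(nη).
Reading off the coefficients: c_2=2, c_5=-3, so u(η,σ) = 2exp(-2σ)sin(2η) - 3exp(-25σ/2)sin(5η).
Substituting back η = x + 2t, σ = t: T(x,t) = u(x + 2t, t).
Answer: T(x, t) = 2exp(-2t)sin(4t + 2x) - 3exp(-25t/2)sin(10t + 5x)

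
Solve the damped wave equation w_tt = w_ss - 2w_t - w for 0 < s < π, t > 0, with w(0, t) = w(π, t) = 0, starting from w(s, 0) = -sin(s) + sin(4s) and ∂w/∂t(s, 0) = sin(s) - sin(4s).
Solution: Substitute w = exp(-t)u, i.e. u = exp(t)w.
By the product rule, w_t = exp(-t)(u_t - u), w_tt = exp(-t)(u_tt - 2u_t + u), w_ss = exp(-t)u_ss.
Substituting into the PDE and dividing by exp(-t): u_tt - 2u_t + u = u_ss - 2(u_t - u) - u.
The lower-order terms cancel, leaving the standard wave equation u_tt = u_ss.
Initial data for u: u(s,0) = w(s,0) = -sin(s) + sin(4s); u_t(s,0) = w_t(s,0) + w(s,0) = 0. The boundary conditions carry over: u(0,t) = u(π,t) = 0.
Solve for u:
  Using separation of variables u = X(s)T(t):
  Eigenfunctions: sin(ns), n = 1, 2, 3, ...
  General solution: u(s, t) = Σ [A_n cos(n t) + B_n sin(n t)] sin(ns)
  From u(s,0) = -sin(s) + sin(4s): A_1=-1, A_4=1. From u_t(s,0) = 0: all B_n = 0.
Hence u(s,t) = -sin(s)cos(t) + sin(4s)cos(4t).
Transform back: w(s,t) = exp(-t)u(s,t).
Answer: w(s, t) = -exp(-t)sin(s)cos(t) + exp(-t)sin(4s)cos(4t)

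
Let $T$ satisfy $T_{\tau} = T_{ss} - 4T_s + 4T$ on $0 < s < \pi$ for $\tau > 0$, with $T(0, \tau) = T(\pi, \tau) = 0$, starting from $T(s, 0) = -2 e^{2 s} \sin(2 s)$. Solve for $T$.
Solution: Substitute $T = e^{2s}u$.
Then $T_s = e^{2s}(u_s + 2u)$, $T_{ss} = e^{2s}(u_{ss} + 4u_s + 4u)$, $T_{\tau} = e^{2s}u_{\tau}$; substituting and dividing by $e^{2s}$, the lower-order terms cancel: $u_{\tau} = u_{ss}$ (standard heat equation).
Data for $u$: $u(s,0) = e^{-2s}T(s,0) = -2 \sin(2 s)$. The boundary conditions carry over: $u(0,\tau) = u(\pi,\tau) = 0$.
Separating variables: $u = \sum c_n e^{-n^2\tau} \sin(ns)$. From $u(s,0) = -2 \sin(2 s)$: $c_2=-2$.
So $u(s,\tau) = -2 e^{-4 \tau} \sin(2 s)$, and $T(s,\tau) = e^{2s}u(s,\tau)$.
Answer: $T(s, \tau) = -2 e^{-4 \tau} e^{2 s} \sin(2 s)$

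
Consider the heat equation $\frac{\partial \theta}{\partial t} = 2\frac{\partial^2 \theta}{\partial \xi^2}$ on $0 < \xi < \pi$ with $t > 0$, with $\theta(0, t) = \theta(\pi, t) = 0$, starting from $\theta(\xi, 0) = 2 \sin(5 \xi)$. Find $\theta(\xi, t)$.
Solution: Separating variables: $\theta = \sum c_n e^{-2n^2t} \sin(n\xi)$. From $\theta(\xi,0) = 2 \sin(5 \xi)$: $c_5=2$.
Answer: $\theta(\xi, t) = 2 e^{-50 t} \sin(5 \xi)$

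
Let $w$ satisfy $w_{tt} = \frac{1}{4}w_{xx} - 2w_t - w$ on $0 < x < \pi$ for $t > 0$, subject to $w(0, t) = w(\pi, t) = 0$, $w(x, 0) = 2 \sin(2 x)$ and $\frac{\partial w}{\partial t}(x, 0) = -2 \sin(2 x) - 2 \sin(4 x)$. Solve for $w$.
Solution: Substitute $w = e^{-t}u$.
Then $w_t = e^{-t}(u_t - u)$, $w_{tt} = e^{-t}(u_{tt} - 2u_t + u)$, $w_{xx} = e^{-t}u_{xx}$; substituting and dividing by $e^{-t}$, the lower-order terms cancel: $u_{tt} = \frac{1}{4}u_{xx}$ (standard wave equation).
Data for $u$: $u(x,0) = w(x,0) = 2 \sin(2 x)$; $u_t(x,0) = w_t(x,0) + w(x,0) = -2 \sin(4 x)$. The boundary conditions carry over: $u(0,t) = u(\pi,t) = 0$.
Separating variables: $u = \sum [A_n \cos(\omega_n t) + B_n \sin(\omega_n t)] \sin(nx)$, $\omega_n = n/2$. From ICs ($B_n$ = velocity coefficient / $\omega_n$): $A_2=2, B_4=-1$.
So $u(x,t) = - \sin(2 t) \sin(4 x) + 2 \sin(2 x) \cos(t)$, and $w(x,t) = e^{-t}u(x,t)$.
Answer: $w(x, t) = - e^{-t} \sin(2 t) \sin(4 x) + 2 e^{-t} \sin(2 x) \cos(t)$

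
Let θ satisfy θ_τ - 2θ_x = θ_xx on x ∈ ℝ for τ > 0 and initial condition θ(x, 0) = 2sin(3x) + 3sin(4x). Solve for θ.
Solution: Moving frame: η = x + 2τ, σ = τ, θ = u(η,σ), so θ_τ = u_σ + 2u_η and θ_xx = u_ηη.
Hence θ_τ - 2θ_x = u_σ and the PDE becomes the heat equation u_σ = u_ηη on η ∈ ℝ.
Initial data: u(η,0) = θ(η,0) = 2sin(3η) + 3sin(4η). Each mode sin(nη) decays as exp(-n²σ) on ℝ, so u(η,σ) = Σ c_n exp(-n²σ) sin(nη) with c_3=2, c_4=3: u(η,σ) = 2exp(-9σ)sin(3η) + 3exp(-16σ)sin(4η).
Substituting back: θ(x,τ) = u(x + 2τ, τ).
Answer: θ(x, τ) = 2exp(-9τ)sin(3x + 6τ) + 3exp(-16τ)sin(4x + 8τ)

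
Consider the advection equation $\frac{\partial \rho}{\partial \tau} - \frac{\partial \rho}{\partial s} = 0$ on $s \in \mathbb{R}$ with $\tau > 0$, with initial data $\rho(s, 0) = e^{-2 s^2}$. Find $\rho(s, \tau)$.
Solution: By method of characteristics (waves move left with speed 1):
Along characteristics $s + \tau =$ const, $\rho$ is constant, so $\rho(s,\tau) = f(s + \tau)$ with $f = \rho( \cdot , 0)$.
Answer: $\rho(s, \tau) = e^{-2 (\tau + s)^2}$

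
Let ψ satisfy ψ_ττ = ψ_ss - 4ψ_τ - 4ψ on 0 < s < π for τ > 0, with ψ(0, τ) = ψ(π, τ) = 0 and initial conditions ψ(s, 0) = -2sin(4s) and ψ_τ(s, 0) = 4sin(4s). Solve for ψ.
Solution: Substitute ψ = exp(-2τ)u, i.e. u = exp(2τ)ψ.
By the product rule, ψ_τ = exp(-2τ)(u_τ - 2u), ψ_ττ = exp(-2τ)(u_ττ - 4u_τ + 4u), ψ_ss = exp(-2τ)u_ss.
Substituting into the PDE and dividing by exp(-2τ): u_ττ - 4u_τ + 4u = u_ss - 4(u_τ - 2u) - 4u.
The lower-order terms cancel, leaving the standard wave equation u_ττ = u_ss.
Initial data for u: u(s,0) = ψ(s,0) = -2sin(4s); u_τ(s,0) = ψ_τ(s,0) + 2ψ(s,0) = 0. The boundary conditions carry over: u(0,τ) = u(π,τ) = 0.
Solve for u:
  Using separation of variables u = X(s)T(τ):
  Eigenfunctions: sin(ns), n = 1, 2, 3, ...
  General solution: u(s, τ) = Σ [A_n cos(n τ) + B_n sin(n τ)] sin(ns)
  From u(s,0) = -2sin(4s): A_4=-2. From u_τ(s,0) = 0: all B_n = 0.
Hence u(s,τ) = -2sin(4s)cos(4τ).
Transform back: ψ(s,τ) = exp(-2τ)u(s,τ).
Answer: ψ(s, τ) = -2exp(-2τ)sin(4s)cos(4τ)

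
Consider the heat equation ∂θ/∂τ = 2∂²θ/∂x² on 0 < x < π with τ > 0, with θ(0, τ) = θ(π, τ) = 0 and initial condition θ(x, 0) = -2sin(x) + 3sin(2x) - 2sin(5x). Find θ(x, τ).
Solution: Using separation of variables θ = X(x)G(τ):
Eigenfunctions: sin(nx), n = 1, 2, 3, ...
General solution: θ(x, τ) = Σ c_n sin(nx) exp(-2n² τ)
Matching θ(x,0) = -2sin(x) + 3sin(2x) - 2sin(5x) term by term: c_1=-2, c_2=3, c_5=-2.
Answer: θ(x, τ) = -2exp(-2τ)sin(x) + 3exp(-8τ)sin(2x) - 2exp(-50τ)sin(5x)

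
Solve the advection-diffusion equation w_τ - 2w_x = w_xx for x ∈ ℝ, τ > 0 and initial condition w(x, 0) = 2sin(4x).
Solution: Change to a moving frame: let η = x + 2τ, σ = τ and write w(x,τ) = u(η,σ).
By the chain rule w_τ = u_σ + 2u_η, w_x = u_η, w_xx = u_ηη.
Then w_τ - 2w_x = u_σ: the advection term cancels and the PDE becomes the heat equation u_σ = u_ηη on η ∈ ℝ.
Initial data: u(η,0) = w(η,0) = 2sin(4η).
On η ∈ ℝ each mode satisfies (sin(nη))″ = -n² sin(nη), so exp(-n²σ) sin(nη) solves the heat equation; by superposition u(η,σ) = Σ c_n exp(-n²σ) sin(nη).
Reading off the coefficients: c_4=2, so u(η,σ) = 2exp(-16σ)sin(4η).
Substituting back η = x + 2τ, σ = τ: w(x,τ) = u(x + 2τ, τ).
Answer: w(x, τ) = 2exp(-16τ)sin(4x + 8τ)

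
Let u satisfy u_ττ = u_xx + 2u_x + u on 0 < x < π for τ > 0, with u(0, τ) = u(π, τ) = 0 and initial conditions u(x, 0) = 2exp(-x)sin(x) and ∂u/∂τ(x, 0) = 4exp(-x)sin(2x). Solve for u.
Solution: Substitute u = exp(-x)w.
Then u_x = exp(-x)(w_x - w), u_xx = exp(-x)(w_xx - 2w_x + w), u_ττ = exp(-x)w_ττ; substituting and dividing by exp(-x), the lower-order terms cancel: w_ττ = w_xx (standard wave equation).
Data for w: w(x,0) = exp(x)u(x,0) = 2sin(x); w_τ(x,0) = exp(x)u_τ(x,0) = 4sin(2x). The boundary conditions carry over: w(0,τ) = w(π,τ) = 0.
Separating variables: w = Σ [A_n cos(ω_n τ) + B_n sin(ω_n τ)] sin(nx), ω_n = n. From ICs (B_n = velocity coefficient / ω_n): A_1=2, B_2=2.
So w(x,τ) = 2sin(x)cos(τ) + 2sin(2x)sin(2τ), and u(x,τ) = exp(-x)w(x,τ).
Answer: u(x, τ) = 2exp(-x)sin(x)cos(τ) + 2exp(-x)sin(2x)sin(2τ)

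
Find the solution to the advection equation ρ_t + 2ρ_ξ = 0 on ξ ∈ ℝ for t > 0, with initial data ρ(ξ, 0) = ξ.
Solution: By characteristics (dξ/dt = 2), ρ(ξ,t) = f(ξ - 2t) with f = ρ(·, 0).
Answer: ρ(ξ, t) = -2t + ξ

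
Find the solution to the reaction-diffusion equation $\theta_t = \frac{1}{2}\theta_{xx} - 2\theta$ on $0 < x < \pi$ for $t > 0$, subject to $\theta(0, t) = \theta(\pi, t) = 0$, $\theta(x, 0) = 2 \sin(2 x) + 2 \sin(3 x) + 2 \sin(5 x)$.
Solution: Substitute $\theta = e^{-2t}u$.
Then $\theta_t = e^{-2t}(u_t - 2u)$, $\theta_{xx} = e^{-2t}u_{xx}$; substituting and dividing by $e^{-2t}$, the lower-order terms cancel: $u_t = \frac{1}{2}u_{xx}$ (standard heat equation).
Data for $u$: $u(x,0) = \theta(x,0) = 2 \sin(2 x) + 2 \sin(3 x) + 2 \sin(5 x)$. The boundary conditions carry over: $u(0,t) = u(\pi,t) = 0$.
Separating variables: $u = \sum c_n e^{-n^2t/2} \sin(nx)$. From $u(x,0) = 2 \sin(2 x) + 2 \sin(3 x) + 2 \sin(5 x)$: $c_2=2, c_3=2, c_5=2$.
So $u(x,t) = 2 e^{-2 t} \sin(2 x) + 2 e^{-9 t/2} \sin(3 x) + 2 e^{-25 t/2} \sin(5 x)$, and $\theta(x,t) = e^{-2t}u(x,t)$.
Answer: $\theta(x, t) = 2 e^{-4 t} \sin(2 x) + 2 e^{-13 t/2} \sin(3 x) + 2 e^{-29 t/2} \sin(5 x)$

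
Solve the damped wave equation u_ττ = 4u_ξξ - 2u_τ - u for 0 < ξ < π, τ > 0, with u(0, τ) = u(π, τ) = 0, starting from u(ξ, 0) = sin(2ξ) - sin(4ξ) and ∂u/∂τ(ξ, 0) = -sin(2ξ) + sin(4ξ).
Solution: Substitute u = exp(-τ)w.
Then u_τ = exp(-τ)(w_τ - w), u_ττ = exp(-τ)(w_ττ - 2w_τ + w), u_ξξ = exp(-τ)w_ξξ; substituting and dividing by exp(-τ), the lower-order terms cancel: w_ττ = 4w_ξξ (standard wave equation).
Data for w: w(ξ,0) = u(ξ,0) = sin(2ξ) - sin(4ξ); w_τ(ξ,0) = u_τ(ξ,0) + u(ξ,0) = 0. The boundary conditions carry over: w(0,τ) = w(π,τ) = 0.
Separating variables: w = Σ [A_n cos(ω_n τ) + B_n sin(ω_n τ)] sin(nξ), ω_n = 2n. From ICs: A_2=1, A_4=-1.
So w(ξ,τ) = sin(2ξ)cos(4τ) - sin(4ξ)cos(8τ), and u(ξ,τ) = exp(-τ)w(ξ,τ).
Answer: u(ξ, τ) = exp(-τ)sin(2ξ)cos(4τ) - exp(-τ)sin(4ξ)cos(8τ)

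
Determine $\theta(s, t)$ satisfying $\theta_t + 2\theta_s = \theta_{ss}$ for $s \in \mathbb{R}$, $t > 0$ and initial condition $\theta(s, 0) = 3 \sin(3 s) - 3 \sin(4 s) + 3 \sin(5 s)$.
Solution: Moving frame: $\eta = s - 2t$, $\sigma = t$, $\theta = u(\eta,\sigma)$, so $\theta_t = u_{\sigma} - 2u_{\eta}$ and $\theta_{ss} = u_{\eta\eta}$.
Hence $\theta_t + 2\theta_s = u_{\sigma}$ and the PDE becomes the heat equation $u_{\sigma} = u_{\eta\eta}$ on $\eta \in \mathbb{R}$.
Initial data: $u(\eta,0) = \theta(\eta,0) = 3 \sin(3 \eta) - 3 \sin(4 \eta) + 3 \sin(5 \eta)$. Each mode $\sin(n\eta)$ decays as $e^{-n^2\sigma}$ on $\mathbb{R}$, so $u(\eta,\sigma) = \sum c_n e^{-n^2\sigma} \sin(n\eta)$ with $c_3=3, c_4=-3, c_5=3$: $u(\eta,\sigma) = 3 e^{-9 \sigma} \sin(3 \eta) - 3 e^{-16 \sigma} \sin(4 \eta) + 3 e^{-25 \sigma} \sin(5 \eta)$.
Substituting back: $\theta(s,t) = u(s - 2t, t)$.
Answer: $\theta(s, t) = 3 e^{-9 t} \sin(3 s - 6 t) - 3 e^{-16 t} \sin(4 s - 8 t) + 3 e^{-25 t} \sin(5 s - 10 t)$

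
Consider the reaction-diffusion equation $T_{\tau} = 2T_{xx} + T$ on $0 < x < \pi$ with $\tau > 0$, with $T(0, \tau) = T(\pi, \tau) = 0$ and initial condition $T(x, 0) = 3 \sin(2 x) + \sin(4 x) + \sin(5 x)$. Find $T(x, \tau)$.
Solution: Substitute $T = e^{\tau}u$, i.e. $u = e^{-\tau}T$.
By the product rule, $T_{\tau} = e^{\tau}(u_{\tau} + u)$, $T_{xx} = e^{\tau}u_{xx}$.
Substituting into the PDE and dividing by $e^{\tau}$: $u_{\tau} + u = 2u_{xx} + u$.
The lower-order terms cancel, leaving the standard heat equation $u_{\tau} = 2u_{xx}$.
Initial data for $u$: $u(x,0) = T(x,0) = 3 \sin(2 x) + \sin(4 x) + \sin(5 x)$. The boundary conditions carry over: $u(0,\tau) = u(\pi,\tau) = 0$.
Solve for $u$:
  Using separation of variables $u = X(x)G(\tau)$:
  Eigenfunctions: $\sin(nx)$, $n = 1, 2, 3, \ldots$
  General solution: $u(x, \tau) = \sum c_n \sin(nx) e^{-2n^2 \tau}$
  Matching $u(x,0) = 3 \sin(2 x) + \sin(4 x) + \sin(5 x)$ term by term: $c_2=3, c_4=1, c_5=1$.
Hence $u(x,\tau) = 3 e^{-8 \tau} \sin(2 x) + e^{-32 \tau} \sin(4 x) + e^{-50 \tau} \sin(5 x)$.
Transform back: $T(x,\tau) = e^{\tau}u(x,\tau)$.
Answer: $T(x, \tau) = 3 e^{-7 \tau} \sin(2 x) + e^{-31 \tau} \sin(4 x) + e^{-49 \tau} \sin(5 x)$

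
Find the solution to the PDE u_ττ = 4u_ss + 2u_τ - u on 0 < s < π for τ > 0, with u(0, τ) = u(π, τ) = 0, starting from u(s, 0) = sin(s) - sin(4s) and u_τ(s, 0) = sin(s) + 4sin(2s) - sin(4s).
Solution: Substitute u = exp(τ)w, i.e. w = exp(-τ)u.
By the product rule, u_τ = exp(τ)(w_τ + w), u_ττ = exp(τ)(w_ττ + 2w_τ + w), u_ss = exp(τ)w_ss.
Substituting into the PDE and dividing by exp(τ): w_ττ + 2w_τ + w = 4w_ss + 2(w_τ + w) - w.
The lower-order terms cancel, leaving the standard wave equation w_ττ = 4w_ss.
Initial data for w: w(s,0) = u(s,0) = sin(s) - sin(4s); w_τ(s,0) = u_τ(s,0) - u(s,0) = 4sin(2s). The boundary conditions carry over: w(0,τ) = w(π,τ) = 0.
Solve for w:
  Using separation of variables w = X(s)T(τ):
  Eigenfunctions: sin(ns), n = 1, 2, 3, ...
  General solution: w(s, τ) = Σ [A_n cos(2n τ) + B_n sin(2n τ)] sin(ns)
  From w(s,0) = sin(s) - sin(4s): A_1=1, A_4=-1. From w_τ(s,0) = 4sin(2s), using w_τ(s,0) = Σ ω_n B_n sin(ns) with ω_n = 2n: B_2 = 4/4 = 1.
Hence w(s,τ) = sin(s)cos(2τ) + sin(2s)sin(4τ) - sin(4s)cos(8τ).
Transform back: u(s,τ) = exp(τ)w(s,τ).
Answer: u(s, τ) = exp(τ)sin(s)cos(2τ) + exp(τ)sin(2s)sin(4τ) - exp(τ)sin(4s)cos(8τ)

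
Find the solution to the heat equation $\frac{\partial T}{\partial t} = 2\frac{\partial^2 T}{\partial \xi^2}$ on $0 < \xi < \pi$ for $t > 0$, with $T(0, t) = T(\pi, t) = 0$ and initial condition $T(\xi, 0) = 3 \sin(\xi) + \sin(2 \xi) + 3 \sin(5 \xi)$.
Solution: Using separation of variables $T = X(\xi)G(t)$:
Eigenfunctions: $\sin(n\xi)$, $n = 1, 2, 3, \ldots$
General solution: $T(\xi, t) = \sum c_n \sin(n\xi) e^{-2n^2 t}$
Matching $T(\xi,0) = 3 \sin(\xi) + \sin(2 \xi) + 3 \sin(5 \xi)$ term by term: $c_1=3, c_2=1, c_5=3$.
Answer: $T(\xi, t) = 3 e^{-2 t} \sin(\xi) + e^{-8 t} \sin(2 \xi) + 3 e^{-50 t} \sin(5 \xi)$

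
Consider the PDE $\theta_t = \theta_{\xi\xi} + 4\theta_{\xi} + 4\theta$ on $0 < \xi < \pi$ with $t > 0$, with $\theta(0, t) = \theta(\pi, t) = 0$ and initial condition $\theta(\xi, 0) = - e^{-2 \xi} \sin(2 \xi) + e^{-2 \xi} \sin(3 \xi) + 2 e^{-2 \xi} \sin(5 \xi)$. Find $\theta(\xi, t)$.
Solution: Substitute $\theta = e^{-2\xi}u$, i.e. $u = e^{2\xi}\theta$.
By the product rule, $\theta_{\xi} = e^{-2\xi}(u_{\xi} - 2u)$, $\theta_{\xi\xi} = e^{-2\xi}(u_{\xi\xi} - 4u_{\xi} + 4u)$, $\theta_t = e^{-2\xi}u_t$.
Substituting into the PDE and dividing by $e^{-2\xi}$: $u_t = (u_{\xi\xi} - 4u_{\xi} + 4u) + 4(u_{\xi} - 2u) + 4u$.
The lower-order terms cancel, leaving the standard heat equation $u_t = u_{\xi\xi}$.
Initial data for $u$: $u(\xi,0) = e^{2\xi}\theta(\xi,0) = - \sin(2 \xi) + \sin(3 \xi) + 2 \sin(5 \xi)$. The boundary conditions carry over: $u(0,t) = u(\pi,t) = 0$.
Solve for $u$:
  Using separation of variables $u = X(\xi)G(t)$:
  Eigenfunctions: $\sin(n\xi)$, $n = 1, 2, 3, \ldots$
  General solution: $u(\xi, t) = \sum c_n \sin(n\xi) e^{-n^2 t}$
  Matching $u(\xi,0) = - \sin(2 \xi) + \sin(3 \xi) + 2 \sin(5 \xi)$ term by term: $c_2=-1, c_3=1, c_5=2$.
Hence $u(\xi,t) = - e^{-4 t} \sin(2 \xi) + e^{-9 t} \sin(3 \xi) + 2 e^{-25 t} \sin(5 \xi)$.
Transform back: $\theta(\xi,t) = e^{-2\xi}u(\xi,t)$.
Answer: $\theta(\xi, t) = - e^{-2 \xi} e^{-4 t} \sin(2 \xi) + e^{-2 \xi} e^{-9 t} \sin(3 \xi) + 2 e^{-2 \xi} e^{-25 t} \sin(5 \xi)$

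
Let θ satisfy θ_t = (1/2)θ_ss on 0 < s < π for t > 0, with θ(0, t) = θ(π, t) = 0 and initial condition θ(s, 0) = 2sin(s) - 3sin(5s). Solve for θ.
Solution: Using separation of variables θ = X(s)G(t):
Eigenfunctions: sin(ns), n = 1, 2, 3, ...
General solution: θ(s, t) = Σ c_n sin(ns) exp(-n² t/2)
Matching θ(s,0) = 2sin(s) - 3sin(5s) term by term: c_1=2, c_5=-3.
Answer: θ(s, t) = 2exp(-t/2)sin(s) - 3exp(-25t/2)sin(5s)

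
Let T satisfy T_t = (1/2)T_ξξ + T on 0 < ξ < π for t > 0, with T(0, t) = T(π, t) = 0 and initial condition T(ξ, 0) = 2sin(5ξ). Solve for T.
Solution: Substitute T = exp(t)u, i.e. u = exp(-t)T.
By the product rule, T_t = exp(t)(u_t + u), T_ξξ = exp(t)u_ξξ.
Substituting into the PDE and dividing by exp(t): u_t + u = (1/2)u_ξξ + u.
The lower-order terms cancel, leaving the standard heat equation u_t = (1/2)u_ξξ.
Initial data for u: u(ξ,0) = T(ξ,0) = 2sin(5ξ). The boundary conditions carry over: u(0,t) = u(π,t) = 0.
Solve for u:
  Using separation of variables u = X(ξ)G(t):
  Eigenfunctions: sin(nξ), n = 1, 2, 3, ...
  General solution: u(ξ, t) = Σ c_n sin(nξ) exp(-n² t/2)
  Matching u(ξ,0) = 2sin(5ξ) term by term: c_5=2.
Hence u(ξ,t) = 2exp(-25t/2)sin(5ξ).
Transform back: T(ξ,t) = exp(t)u(ξ,t).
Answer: T(ξ, t) = 2exp(-23t/2)sin(5ξ)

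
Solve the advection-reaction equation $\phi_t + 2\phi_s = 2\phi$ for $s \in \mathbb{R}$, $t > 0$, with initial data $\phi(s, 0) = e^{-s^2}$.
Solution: Substitute $\phi = e^{2t}u$.
Then $\phi_t = e^{2t}(u_t + 2u)$, $\phi_s = e^{2t}u_s$; substituting and dividing by $e^{2t}$, the lower-order terms cancel: $u_t + 2u_s = 0$ (standard advection equation).
Data for $u$: $u(s,0) = \phi(s,0) = e^{-s^2}$.
By characteristics ($ds/dt = 2$), $u(s,t) = f(s - 2t)$ with $f = u( \cdot , 0)$.
So $u(s,t) = e^{-(s - 2 t)^2}$, and $\phi(s,t) = e^{2t}u(s,t)$.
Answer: $\phi(s, t) = e^{2 t} e^{-(s - 2 t)^2}$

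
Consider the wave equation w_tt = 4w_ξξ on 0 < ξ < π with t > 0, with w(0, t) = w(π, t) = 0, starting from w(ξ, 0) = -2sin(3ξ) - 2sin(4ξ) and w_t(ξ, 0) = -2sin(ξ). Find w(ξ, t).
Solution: Separating variables: w = Σ [A_n cos(ω_n t) + B_n sin(ω_n t)] sin(nξ), ω_n = 2n. From ICs (B_n = velocity coefficient / ω_n): A_3=-2, A_4=-2, B_1=-1.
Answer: w(ξ, t) = -sin(2t)sin(ξ) - 2sin(3ξ)cos(6t) - 2sin(4ξ)cos(8t)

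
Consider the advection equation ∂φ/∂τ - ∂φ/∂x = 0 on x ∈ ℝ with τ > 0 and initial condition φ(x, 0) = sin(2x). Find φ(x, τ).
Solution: By characteristics (dx/dτ = -1), φ(x,τ) = f(x + τ) with f = φ(·, 0).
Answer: φ(x, τ) = sin(2x + 2τ)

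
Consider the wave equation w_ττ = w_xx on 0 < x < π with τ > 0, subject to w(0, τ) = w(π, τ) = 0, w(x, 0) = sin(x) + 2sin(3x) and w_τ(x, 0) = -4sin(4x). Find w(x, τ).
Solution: Using separation of variables w = X(x)T(τ):
Eigenfunctions: sin(nx), n = 1, 2, 3, ...
General solution: w(x, τ) = Σ [A_n cos(n τ) + B_n sin(n τ)] sin(nx)
From w(x,0) = sin(x) + 2sin(3x): A_1=1, A_3=2. From w_τ(x,0) = -4sin(4x), using w_τ(x,0) = Σ ω_n B_n sin(nx) with ω_n = n: B_4 = (-4)/4 = -1.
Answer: w(x, τ) = sin(x)cos(τ) + 2sin(3x)cos(3τ) - sin(4x)sin(4τ)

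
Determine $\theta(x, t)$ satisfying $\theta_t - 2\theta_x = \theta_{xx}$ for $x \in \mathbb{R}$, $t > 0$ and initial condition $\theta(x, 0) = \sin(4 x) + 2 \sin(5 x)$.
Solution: Moving frame: $\eta = x + 2t$, $\sigma = t$, $\theta = u(\eta,\sigma)$, so $\theta_t = u_{\sigma} + 2u_{\eta}$ and $\theta_{xx} = u_{\eta\eta}$.
Hence $\theta_t - 2\theta_x = u_{\sigma}$ and the PDE becomes the heat equation $u_{\sigma} = u_{\eta\eta}$ on $\eta \in \mathbb{R}$.
Initial data: $u(\eta,0) = \theta(\eta,0) = \sin(4 \eta) + 2 \sin(5 \eta)$. Each mode $\sin(n\eta)$ decays as $e^{-n^2\sigma}$ on $\mathbb{R}$, so $u(\eta,\sigma) = \sum c_n e^{-n^2\sigma} \sin(n\eta)$ with $c_4=1, c_5=2$: $u(\eta,\sigma) = e^{-16 \sigma} \sin(4 \eta) + 2 e^{-25 \sigma} \sin(5 \eta)$.
Substituting back: $\theta(x,t) = u(x + 2t, t)$.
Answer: $\theta(x, t) = e^{-16 t} \sin(8 t + 4 x) + 2 e^{-25 t} \sin(10 t + 5 x)$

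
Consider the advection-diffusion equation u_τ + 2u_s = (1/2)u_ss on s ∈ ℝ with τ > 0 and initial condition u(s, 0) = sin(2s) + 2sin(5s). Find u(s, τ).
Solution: Change to a moving frame: let η = s - 2τ, σ = τ and write u(s,τ) = w(η,σ).
By the chain rule u_τ = w_σ - 2w_η, u_s = w_η, u_ss = w_ηη.
Then u_τ + 2u_s = w_σ: the advection term cancels and the PDE becomes the heat equation w_σ = (1/2)w_ηη on η ∈ ℝ.
Initial data: w(η,0) = u(η,0) = sin(2η) + 2sin(5η).
On η ∈ ℝ each mode satisfies (sin(nη))″ = -n² sin(nη), so exp(-n²σ/2) sin(nη) solves the heat equation; by superposition w(η,σ) = Σ c_n exp(-n²σ/2) sin(nη).
Reading off the coefficients: c_2=1, c_5=2, so w(η,σ) = exp(-2σ)sin(2η) + 2exp(-25σ/2)sin(5η).
Substituting back η = s - 2τ, σ = τ: u(s,τ) = w(s - 2τ, τ).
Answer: u(s, τ) = exp(-2τ)sin(2s - 4τ) + 2exp(-25τ/2)sin(5s - 10τ)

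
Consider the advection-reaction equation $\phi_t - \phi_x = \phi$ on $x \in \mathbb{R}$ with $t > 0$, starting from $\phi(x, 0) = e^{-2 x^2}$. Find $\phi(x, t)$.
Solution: Substitute $\phi = e^{t}u$.
Then $\phi_t = e^{t}(u_t + u)$, $\phi_x = e^{t}u_x$; substituting and dividing by $e^{t}$, the lower-order terms cancel: $u_t - u_x = 0$ (standard advection equation).
Data for $u$: $u(x,0) = \phi(x,0) = e^{-2 x^2}$.
By characteristics ($dx/dt = -1$), $u(x,t) = f(x + t)$ with $f = u( \cdot , 0)$.
So $u(x,t) = e^{-2 (t + x)^2}$, and $\phi(x,t) = e^{t}u(x,t)$.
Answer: $\phi(x, t) = e^{t} e^{-2 (t + x)^2}$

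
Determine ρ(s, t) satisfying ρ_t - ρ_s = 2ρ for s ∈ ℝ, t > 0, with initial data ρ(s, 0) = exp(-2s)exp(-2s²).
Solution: Substitute ρ = exp(-2s)u, i.e. u = exp(2s)ρ.
By the product rule, ρ_s = exp(-2s)(u_s - 2u), ρ_t = exp(-2s)u_t.
Substituting into the PDE and dividing by exp(-2s): u_t - (u_s - 2u) = 2u.
The lower-order terms cancel, leaving the standard advection equation u_t - u_s = 0.
Initial data for u: u(s,0) = exp(2s)ρ(s,0) = exp(-2s²).
Solve for u:
  By method of characteristics (waves move left with speed 1):
  Along characteristics s + t = const, u is constant, so u(s,t) = f(s + t) with f = u(·, 0).
Hence u(s,t) = exp(-2(s + t)²).
Transform back: ρ(s,t) = exp(-2s)u(s,t).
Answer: ρ(s, t) = exp(-2s)exp(-2(s + t)²)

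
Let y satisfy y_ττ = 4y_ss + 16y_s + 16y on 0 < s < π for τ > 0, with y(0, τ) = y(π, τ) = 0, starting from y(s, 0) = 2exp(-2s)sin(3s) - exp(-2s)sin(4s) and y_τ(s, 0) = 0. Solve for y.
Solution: Substitute y = exp(-2s)u.
Then y_s = exp(-2s)(u_s - 2u), y_ss = exp(-2s)(u_ss - 4u_s + 4u), y_ττ = exp(-2s)u_ττ; substituting and dividing by exp(-2s), the lower-order terms cancel: u_ττ = 4u_ss (standard wave equation).
Data for u: u(s,0) = exp(2s)y(s,0) = 2sin(3s) - sin(4s); u_τ(s,0) = exp(2s)y_τ(s,0) = 0. The boundary conditions carry over: u(0,τ) = u(π,τ) = 0.
Separating variables: u = Σ [A_n cos(ω_n τ) + B_n sin(ω_n τ)] sin(ns), ω_n = 2n. From ICs: A_3=2, A_4=-1.
So u(s,τ) = 2sin(3s)cos(6τ) - sin(4s)cos(8τ), and y(s,τ) = exp(-2s)u(s,τ).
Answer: y(s, τ) = 2exp(-2s)sin(3s)cos(6τ) - exp(-2s)sin(4s)cos(8τ)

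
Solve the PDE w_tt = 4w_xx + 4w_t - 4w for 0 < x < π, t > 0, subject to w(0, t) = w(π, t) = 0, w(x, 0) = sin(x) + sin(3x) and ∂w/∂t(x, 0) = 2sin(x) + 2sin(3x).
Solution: Substitute w = exp(2t)u, i.e. u = exp(-2t)w.
By the product rule, w_t = exp(2t)(u_t + 2u), w_tt = exp(2t)(u_tt + 4u_t + 4u), w_xx = exp(2t)u_xx.
Substituting into the PDE and dividing by exp(2t): u_tt + 4u_t + 4u = 4u_xx + 4(u_t + 2u) - 4u.
The lower-order terms cancel, leaving the standard wave equation u_tt = 4u_xx.
Initial data for u: u(x,0) = w(x,0) = sin(x) + sin(3x); u_t(x,0) = w_t(x,0) - 2w(x,0) = 0. The boundary conditions carry over: u(0,t) = u(π,t) = 0.
Solve for u:
  Using separation of variables u = X(x)T(t):
  Eigenfunctions: sin(nx), n = 1, 2, 3, ...
  General solution: u(x, t) = Σ [A_n cos(2n t) + B_n sin(2n t)] sin(nx)
  From u(x,0) = sin(x) + sin(3x): A_1=1, A_3=1. From u_t(x,0) = 0: all B_n = 0.
Hence u(x,t) = sin(x)cos(2t) + sin(3x)cos(6t).
Transform back: w(x,t) = exp(2t)u(x,t).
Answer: w(x, t) = exp(2t)sin(x)cos(2t) + exp(2t)sin(3x)cos(6t)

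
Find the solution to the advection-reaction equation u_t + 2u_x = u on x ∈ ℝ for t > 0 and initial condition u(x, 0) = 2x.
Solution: Substitute u = exp(t)w, i.e. w = exp(-t)u.
By the product rule, u_t = exp(t)(w_t + w), u_x = exp(t)w_x.
Substituting into the PDE and dividing by exp(t): w_t + w + 2w_x = w.
The lower-order terms cancel, leaving the standard advection equation w_t + 2w_x = 0.
Initial data for w: w(x,0) = u(x,0) = 2x.
Solve for w:
  By method of characteristics (waves move right with speed 2):
  Along characteristics x - 2t = const, w is constant, so w(x,t) = f(x - 2t) with f = w(·, 0).
Hence w(x,t) = -4t + 2x.
Transform back: u(x,t) = exp(t)w(x,t).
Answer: u(x, t) = -4texp(t) + 2xexp(t)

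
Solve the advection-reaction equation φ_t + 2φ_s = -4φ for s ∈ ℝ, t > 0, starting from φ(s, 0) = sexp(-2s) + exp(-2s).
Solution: Substitute φ = exp(-2s)u, i.e. u = exp(2s)φ.
By the product rule, φ_s = exp(-2s)(u_s - 2u), φ_t = exp(-2s)u_t.
Substituting into the PDE and dividing by exp(-2s): u_t + 2(u_s - 2u) = -4u.
The lower-order terms cancel, leaving the standard advection equation u_t + 2u_s = 0.
Initial data for u: u(s,0) = exp(2s)φ(s,0) = s + 1.
Solve for u:
  By method of characteristics (waves move right with speed 2):
  Along characteristics s - 2t = const, u is constant, so u(s,t) = f(s - 2t) with f = u(·, 0).
Hence u(s,t) = s - 2t + 1.
Transform back: φ(s,t) = exp(-2s)u(s,t).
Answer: φ(s, t) = sexp(-2s) - 2texp(-2s) + exp(-2s)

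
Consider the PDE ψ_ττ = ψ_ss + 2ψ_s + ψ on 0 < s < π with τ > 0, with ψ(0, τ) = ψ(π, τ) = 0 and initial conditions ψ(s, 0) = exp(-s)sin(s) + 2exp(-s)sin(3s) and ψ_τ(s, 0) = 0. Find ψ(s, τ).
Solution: Substitute ψ = exp(-s)u, i.e. u = exp(s)ψ.
By the product rule, ψ_s = exp(-s)(u_s - u), ψ_ss = exp(-s)(u_ss - 2u_s + u), ψ_ττ = exp(-s)u_ττ.
Substituting into the PDE and dividing by exp(-s): u_ττ = (u_ss - 2u_s + u) + 2(u_s - u) + u.
The lower-order terms cancel, leaving the standard wave equation u_ττ = u_ss.
Initial data for u: u(s,0) = exp(s)ψ(s,0) = sin(s) + 2sin(3s); u_τ(s,0) = exp(s)ψ_τ(s,0) = 0. The boundary conditions carry over: u(0,τ) = u(π,τ) = 0.
Solve for u:
  Using separation of variables u = X(s)T(τ):
  Eigenfunctions: sin(ns), n = 1, 2, 3, ...
  General solution: u(s, τ) = Σ [A_n cos(n τ) + B_n sin(n τ)] sin(ns)
  From u(s,0) = sin(s) + 2sin(3s): A_1=1, A_3=2. From u_τ(s,0) = 0: all B_n = 0.
Hence u(s,τ) = sin(s)cos(τ) + 2sin(3s)cos(3τ).
Transform back: ψ(s,τ) = exp(-s)u(s,τ).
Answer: ψ(s, τ) = exp(-s)sin(s)cos(τ) + 2exp(-s)sin(3s)cos(3τ)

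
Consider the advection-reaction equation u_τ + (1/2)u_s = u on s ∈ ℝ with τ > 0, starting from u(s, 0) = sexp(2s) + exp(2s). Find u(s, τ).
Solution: Substitute u = exp(2s)w, i.e. w = exp(-2s)u.
By the product rule, u_s = exp(2s)(w_s + 2w), u_τ = exp(2s)w_τ.
Substituting into the PDE and dividing by exp(2s): w_τ + (1/2)(w_s + 2w) = w.
The lower-order terms cancel, leaving the standard advection equation w_τ + (1/2)w_s = 0.
Initial data for w: w(s,0) = exp(-2s)u(s,0) = s + 1.
Solve for w:
  By method of characteristics (waves move right with speed 1/2):
  Along characteristics s - (1/2)τ = const, w is constant, so w(s,τ) = f(s - (1/2)τ) with f = w(·, 0).
Hence w(s,τ) = s - (1/2)τ + 1.
Transform back: u(s,τ) = exp(2s)w(s,τ).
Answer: u(s, τ) = sexp(2s) - (1/2)τexp(2s) + exp(2s)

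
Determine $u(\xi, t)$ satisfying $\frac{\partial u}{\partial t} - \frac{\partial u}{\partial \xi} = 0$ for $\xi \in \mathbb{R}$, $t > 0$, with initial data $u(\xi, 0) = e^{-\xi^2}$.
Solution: By method of characteristics (waves move left with speed 1):
Along characteristics $\xi + t =$ const, $u$ is constant, so $u(\xi,t) = f(\xi + t)$ with $f = u( \cdot , 0)$.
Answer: $u(\xi, t) = e^{-(\xi + t)^2}$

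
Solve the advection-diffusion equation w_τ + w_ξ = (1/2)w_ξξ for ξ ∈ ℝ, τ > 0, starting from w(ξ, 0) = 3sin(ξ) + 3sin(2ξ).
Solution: Moving frame: η = ξ - τ, σ = τ, w = u(η,σ), so w_τ = u_σ - u_η and w_ξξ = u_ηη.
Hence w_τ + w_ξ = u_σ and the PDE becomes the heat equation u_σ = (1/2)u_ηη on η ∈ ℝ.
Initial data: u(η,0) = w(η,0) = 3sin(η) + 3sin(2η). Each mode sin(nη) decays as exp(-n²σ/2) on ℝ, so u(η,σ) = Σ c_n exp(-n²σ/2) sin(nη) with c_1=3, c_2=3: u(η,σ) = 3exp(-2σ)sin(2η) + 3exp(-σ/2)sin(η).
Substituting back: w(ξ,τ) = u(ξ - τ, τ).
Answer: w(ξ, τ) = 3exp(-2τ)sin(2ξ - 2τ) + 3exp(-τ/2)sin(ξ - τ)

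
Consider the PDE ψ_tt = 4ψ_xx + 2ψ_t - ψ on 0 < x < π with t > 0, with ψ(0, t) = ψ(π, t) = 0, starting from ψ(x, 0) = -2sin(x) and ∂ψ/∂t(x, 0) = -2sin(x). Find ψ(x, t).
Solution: Substitute ψ = exp(t)u, i.e. u = exp(-t)ψ.
By the product rule, ψ_t = exp(t)(u_t + u), ψ_tt = exp(t)(u_tt + 2u_t + u), ψ_xx = exp(t)u_xx.
Substituting into the PDE and dividing by exp(t): u_tt + 2u_t + u = 4u_xx + 2(u_t + u) - u.
The lower-order terms cancel, leaving the standard wave equation u_tt = 4u_xx.
Initial data for u: u(x,0) = ψ(x,0) = -2sin(x); u_t(x,0) = ψ_t(x,0) - ψ(x,0) = 0. The boundary conditions carry over: u(0,t) = u(π,t) = 0.
Solve for u:
  Using separation of variables u = X(x)T(t):
  Eigenfunctions: sin(nx), n = 1, 2, 3, ...
  General solution: u(x, t) = Σ [A_n cos(2n t) + B_n sin(2n t)] sin(nx)
  From u(x,0) = -2sin(x): A_1=-2. From u_t(x,0) = 0: all B_n = 0.
Hence u(x,t) = -2sin(x)cos(2t).
Transform back: ψ(x,t) = exp(t)u(x,t).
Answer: ψ(x, t) = -2exp(t)sin(x)cos(2t)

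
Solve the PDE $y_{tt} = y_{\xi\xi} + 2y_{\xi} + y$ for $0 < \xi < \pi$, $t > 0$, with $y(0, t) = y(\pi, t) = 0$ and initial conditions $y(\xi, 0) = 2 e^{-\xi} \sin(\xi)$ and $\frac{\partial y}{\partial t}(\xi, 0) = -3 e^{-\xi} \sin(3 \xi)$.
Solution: Substitute $y = e^{-\xi}u$, i.e. $u = e^{\xi}y$.
By the product rule, $y_{\xi} = e^{-\xi}(u_{\xi} - u)$, $y_{\xi\xi} = e^{-\xi}(u_{\xi\xi} - 2u_{\xi} + u)$, $y_{tt} = e^{-\xi}u_{tt}$.
Substituting into the PDE and dividing by $e^{-\xi}$: $u_{tt} = (u_{\xi\xi} - 2u_{\xi} + u) + 2(u_{\xi} - u) + u$.
The lower-order terms cancel, leaving the standard wave equation $u_{tt} = u_{\xi\xi}$.
Initial data for $u$: $u(\xi,0) = e^{\xi}y(\xi,0) = 2 \sin(\xi)$; $u_t(\xi,0) = e^{\xi}y_t(\xi,0) = -3 \sin(3 \xi)$. The boundary conditions carry over: $u(0,t) = u(\pi,t) = 0$.
Solve for $u$:
  Using separation of variables $u = X(\xi)T(t)$:
  Eigenfunctions: $\sin(n\xi)$, $n = 1, 2, 3, \ldots$
  General solution: $u(\xi, t) = \sum [A_n \cos(n t) + B_n \sin(n t)] \sin(n\xi)$
  From $u(\xi,0) = 2 \sin(\xi)$: $A_1=2$. From $u_t(\xi,0) = -3 \sin(3 \xi)$, using $u_t(\xi,0) = \sum \omega_n B_n \sin(n\xi)$ with $\omega_n = n$: $B_3 = (-3)/3 = -1$.
Hence $u(\xi,t) = - \sin(3 t) \sin(3 \xi) + 2 \sin(\xi) \cos(t)$.
Transform back: $y(\xi,t) = e^{-\xi}u(\xi,t)$.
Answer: $y(\xi, t) = 2 e^{-\xi} \sin(\xi) \cos(t) -  e^{-\xi} \sin(3 \xi) \sin(3 t)$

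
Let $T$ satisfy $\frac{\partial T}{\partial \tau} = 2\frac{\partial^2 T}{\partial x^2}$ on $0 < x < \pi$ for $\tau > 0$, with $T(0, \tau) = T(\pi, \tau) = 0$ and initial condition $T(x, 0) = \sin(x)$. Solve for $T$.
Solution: Separating variables: $T = \sum c_n e^{-2n^2\tau} \sin(nx)$. From $T(x,0) = \sin(x)$: $c_1=1$.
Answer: $T(x, \tau) = e^{-2 \tau} \sin(x)$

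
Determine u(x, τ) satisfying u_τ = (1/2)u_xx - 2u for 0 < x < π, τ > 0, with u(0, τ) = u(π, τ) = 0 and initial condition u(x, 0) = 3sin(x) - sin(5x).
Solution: Substitute u = exp(-2τ)w, i.e. w = exp(2τ)u.
By the product rule, u_τ = exp(-2τ)(w_τ - 2w), u_xx = exp(-2τ)w_xx.
Substituting into the PDE and dividing by exp(-2τ): w_τ - 2w = (1/2)w_xx - 2w.
The lower-order terms cancel, leaving the standard heat equation w_τ = (1/2)w_xx.
Initial data for w: w(x,0) = u(x,0) = 3sin(x) - sin(5x). The boundary conditions carry over: w(0,τ) = w(π,τ) = 0.
Solve for w:
  Using separation of variables w = X(x)T(τ):
  Eigenfunctions: sin(nx), n = 1, 2, 3, ...
  General solution: w(x, τ) = Σ c_n sin(nx) exp(-n² τ/2)
  Matching w(x,0) = 3sin(x) - sin(5x) term by term: c_1=3, c_5=-1.
Hence w(x,τ) = 3exp(-τ/2)sin(x) - exp(-25τ/2)sin(5x).
Transform back: u(x,τ) = exp(-2τ)w(x,τ).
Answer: u(x, τ) = 3exp(-5τ/2)sin(x) - exp(-29τ/2)sin(5x)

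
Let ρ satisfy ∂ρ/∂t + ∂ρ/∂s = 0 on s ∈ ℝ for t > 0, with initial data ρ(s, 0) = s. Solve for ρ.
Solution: By method of characteristics (waves move right with speed 1):
Along characteristics s - t = const, ρ is constant, so ρ(s,t) = f(s - t) with f = ρ(·, 0).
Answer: ρ(s, t) = s - t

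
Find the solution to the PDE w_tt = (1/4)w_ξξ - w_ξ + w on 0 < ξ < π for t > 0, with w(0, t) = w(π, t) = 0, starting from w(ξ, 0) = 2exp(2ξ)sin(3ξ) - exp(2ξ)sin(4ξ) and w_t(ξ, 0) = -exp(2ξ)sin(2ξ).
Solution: Substitute w = exp(2ξ)u.
Then w_ξ = exp(2ξ)(u_ξ + 2u), w_ξξ = exp(2ξ)(u_ξξ + 4u_ξ + 4u), w_tt = exp(2ξ)u_tt; substituting and dividing by exp(2ξ), the lower-order terms cancel: u_tt = (1/4)u_ξξ (standard wave equation).
Data for u: u(ξ,0) = exp(-2ξ)w(ξ,0) = 2sin(3ξ) - sin(4ξ); u_t(ξ,0) = exp(-2ξ)w_t(ξ,0) = -sin(2ξ). The boundary conditions carry over: u(0,t) = u(π,t) = 0.
Separating variables: u = Σ [A_n cos(ω_n t) + B_n sin(ω_n t)] sin(nξ), ω_n = n/2. From ICs (B_n = velocity coefficient / ω_n): A_3=2, A_4=-1, B_2=-1.
So u(ξ,t) = -sin(t)sin(2ξ) + 2sin(3ξ)cos(3t/2) - sin(4ξ)cos(2t), and w(ξ,t) = exp(2ξ)u(ξ,t).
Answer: w(ξ, t) = -exp(2ξ)sin(t)sin(2ξ) + 2exp(2ξ)sin(3ξ)cos(3t/2) - exp(2ξ)sin(4ξ)cos(2t)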